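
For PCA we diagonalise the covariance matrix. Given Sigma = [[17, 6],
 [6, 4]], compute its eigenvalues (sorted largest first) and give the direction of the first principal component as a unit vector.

Step 1 — characteristic polynomial of 2×2 Sigma:
  det(Sigma - λI) = λ² - trace · λ + det = 0.
  trace = 17 + 4 = 21, det = 17·4 - (6)² = 32.
Step 2 — discriminant:
  Δ = trace² - 4·det = 441 - 128 = 313.
Step 3 — eigenvalues:
  λ = (trace ± √Δ)/2 = (21 ± 17.6918)/2,
  λ_1 = 19.3459,  λ_2 = 1.6541.

Step 4 — unit eigenvector for λ_1: solve (Sigma - λ_1 I)v = 0. First row:
  (17 - 19.3459)·v_x + (6)·v_y = 0, i.e. (-2.3459)·v_x + (6)·v_y = 0,
  so v ∝ (b, λ_1 - a) = (6, 2.3459) = u.
  ||u|| = √((6)² + (2.3459)²) = √(41.5033) ≈ 6.4423,
  v_1 = u/||u|| ≈ (0.9313, 0.3641) (||v_1|| = 1).

λ_1 = 19.3459,  λ_2 = 1.6541;  v_1 ≈ (0.9313, 0.3641)


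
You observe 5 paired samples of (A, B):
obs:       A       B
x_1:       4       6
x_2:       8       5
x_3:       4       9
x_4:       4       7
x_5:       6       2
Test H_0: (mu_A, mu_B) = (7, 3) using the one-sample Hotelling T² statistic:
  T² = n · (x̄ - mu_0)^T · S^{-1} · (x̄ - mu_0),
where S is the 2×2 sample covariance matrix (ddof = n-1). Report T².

Step 1 — sample mean vector:
  mean(A) = (4 + 8 + 4 + 4 + 6) / 5 = 26/5 = 5.2
  mean(B) = (6 + 5 + 9 + 7 + 2) / 5 = 29/5 = 5.8
  x̄ = (5.2, 5.8),  deviation x̄ - mu_0 = (5.2, 5.8) - (7, 3) = (-1.8, 2.8).

Step 2 — sample covariance matrix, S[i,j] = (1/(n-1)) · Σ_k (x_{k,i} - mean_i) · (x_{k,j} - mean_j), divisor n-1 = 4:
  S[A,A] = ((-1.2)·(-1.2) + (2.8)·(2.8) + (-1.2)·(-1.2) + (-1.2)·(-1.2) + (0.8)·(0.8)) / 4 = 12.8/4 = 3.2
  S[A,B] = ((-1.2)·(0.2) + (2.8)·(-0.8) + (-1.2)·(3.2) + (-1.2)·(1.2) + (0.8)·(-3.8)) / 4 = -10.8/4 = -2.7
  S[B,B] = ((0.2)·(0.2) + (-0.8)·(-0.8) + (3.2)·(3.2) + (1.2)·(1.2) + (-3.8)·(-3.8)) / 4 = 26.8/4 = 6.7
  S = [[3.2, -2.7],
 [-2.7, 6.7]].

Step 3 — invert S. det(S) = 3.2·6.7 - (-2.7)² = 14.15.
  S^{-1} = (1/det) · [[d, -b], [-b, a]] = [[0.4735, 0.1908],
 [0.1908, 0.2261]].

Step 4 — quadratic form (x̄ - mu_0)^T · S^{-1} · (x̄ - mu_0):
  S^{-1} · (x̄ - mu_0) = (-0.318, 0.2898),
  (x̄ - mu_0)^T · [...] = (-1.8)·(-0.318) + (2.8)·(0.2898) = 1.3837.

Step 5 — scale by n: T² = 5 · 1.3837 = 6.9187.

T² ≈ 6.9187


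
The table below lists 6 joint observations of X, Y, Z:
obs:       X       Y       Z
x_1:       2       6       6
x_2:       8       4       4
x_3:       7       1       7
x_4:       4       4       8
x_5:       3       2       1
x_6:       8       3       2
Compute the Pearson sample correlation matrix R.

Step 1 — column means:
  mean(X) = (2 + 8 + 7 + 4 + 3 + 8) / 6 = 32/6 = 5.3333
  mean(Y) = (6 + 4 + 1 + 4 + 2 + 3) / 6 = 20/6 = 3.3333
  mean(Z) = (6 + 4 + 7 + 8 + 1 + 2) / 6 = 28/6 = 4.6667

Step 2 — sample variances and covariances s[i,j] = (1/(n-1)) · Σ_k (x_{k,i} - mean_i) · (x_{k,j} - mean_j), with n-1 = 5:
  s[X,X] = ((-3.3333)·(-3.3333) + (2.6667)·(2.6667) + (1.6667)·(1.6667) + (-1.3333)·(-1.3333) + (-2.3333)·(-2.3333) + (2.6667)·(2.6667)) / 5 = 35.3333/5 = 7.0667
  s[X,Y] = ((-3.3333)·(2.6667) + (2.6667)·(0.6667) + (1.6667)·(-2.3333) + (-1.3333)·(0.6667) + (-2.3333)·(-1.3333) + (2.6667)·(-0.3333)) / 5 = -9.6667/5 = -1.9333
  s[X,Z] = ((-3.3333)·(1.3333) + (2.6667)·(-0.6667) + (1.6667)·(2.3333) + (-1.3333)·(3.3333) + (-2.3333)·(-3.6667) + (2.6667)·(-2.6667)) / 5 = -5.3333/5 = -1.0667
  s[Y,Y] = ((2.6667)·(2.6667) + (0.6667)·(0.6667) + (-2.3333)·(-2.3333) + (0.6667)·(0.6667) + (-1.3333)·(-1.3333) + (-0.3333)·(-0.3333)) / 5 = 15.3333/5 = 3.0667
  s[Y,Z] = ((2.6667)·(1.3333) + (0.6667)·(-0.6667) + (-2.3333)·(2.3333) + (0.6667)·(3.3333) + (-1.3333)·(-3.6667) + (-0.3333)·(-2.6667)) / 5 = 5.6667/5 = 1.1333
  s[Z,Z] = ((1.3333)·(1.3333) + (-0.6667)·(-0.6667) + (2.3333)·(2.3333) + (3.3333)·(3.3333) + (-3.6667)·(-3.6667) + (-2.6667)·(-2.6667)) / 5 = 39.3333/5 = 7.8667
  Sample standard deviations s_i = √(s[i,i]):
  s(X) = √(7.0667) = 2.6583
  s(Y) = √(3.0667) = 1.7512
  s(Z) = √(7.8667) = 2.8048

Step 3 — r_{ij} = s_{ij} / (s_i · s_j):
  r[X,X] = 1 (diagonal).
  r[X,Y] = -1.9333 / (2.6583 · 1.7512) = -1.9333 / 4.6552 = -0.4153
  r[X,Z] = -1.0667 / (2.6583 · 2.8048) = -1.0667 / 7.4559 = -0.1431
  r[Y,Y] = 1 (diagonal).
  r[Y,Z] = 1.1333 / (1.7512 · 2.8048) = 1.1333 / 4.9117 = 0.2307
  r[Z,Z] = 1 (diagonal).

R is symmetric with unit diagonal. Assembling:

R = [[1, -0.4153, -0.1431],
 [-0.4153, 1, 0.2307],
 [-0.1431, 0.2307, 1]]


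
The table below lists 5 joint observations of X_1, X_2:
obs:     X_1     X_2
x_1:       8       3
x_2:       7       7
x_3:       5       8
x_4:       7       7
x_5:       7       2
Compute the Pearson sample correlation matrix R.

Step 1 — column means:
  mean(X_1) = (8 + 7 + 5 + 7 + 7) / 5 = 34/5 = 6.8
  mean(X_2) = (3 + 7 + 8 + 7 + 2) / 5 = 27/5 = 5.4

Step 2 — sample variances and covariances s[i,j] = (1/(n-1)) · Σ_k (x_{k,i} - mean_i) · (x_{k,j} - mean_j), with n-1 = 4:
  s[X_1,X_1] = ((1.2)·(1.2) + (0.2)·(0.2) + (-1.8)·(-1.8) + (0.2)·(0.2) + (0.2)·(0.2)) / 4 = 4.8/4 = 1.2
  s[X_1,X_2] = ((1.2)·(-2.4) + (0.2)·(1.6) + (-1.8)·(2.6) + (0.2)·(1.6) + (0.2)·(-3.4)) / 4 = -7.6/4 = -1.9
  s[X_2,X_2] = ((-2.4)·(-2.4) + (1.6)·(1.6) + (2.6)·(2.6) + (1.6)·(1.6) + (-3.4)·(-3.4)) / 4 = 29.2/4 = 7.3
  Sample standard deviations s_i = √(s[i,i]):
  s(X_1) = √(1.2) = 1.0954
  s(X_2) = √(7.3) = 2.7019

Step 3 — r_{ij} = s_{ij} / (s_i · s_j):
  r[X_1,X_1] = 1 (diagonal).
  r[X_1,X_2] = -1.9 / (1.0954 · 2.7019) = -1.9 / 2.9597 = -0.642
  r[X_2,X_2] = 1 (diagonal).

R is symmetric with unit diagonal. Assembling:

R = [[1, -0.642],
 [-0.642, 1]]


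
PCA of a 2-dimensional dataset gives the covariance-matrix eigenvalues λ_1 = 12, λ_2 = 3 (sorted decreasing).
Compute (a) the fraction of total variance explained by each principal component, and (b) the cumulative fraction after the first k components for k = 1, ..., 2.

Step 1 — total variance = trace(Sigma) = Σ λ_i = 12 + 3 = 15.

Step 2 — fraction explained by component i = λ_i / Σ λ:
  PC1: 12/15 = 0.8
  PC2: 3/15 = 0.2

Step 3 — cumulative fraction after k components = (λ_1 + ... + λ_k) / Σ λ:
  k = 1: 12/15 = 0.8
  k = 2: (12 + 3)/15 = 15/15 = 1

Summary (fraction, with percent):

explained: PC1 0.8 (80%), PC2 0.2 (20%);  cumulative: 0.8, 1


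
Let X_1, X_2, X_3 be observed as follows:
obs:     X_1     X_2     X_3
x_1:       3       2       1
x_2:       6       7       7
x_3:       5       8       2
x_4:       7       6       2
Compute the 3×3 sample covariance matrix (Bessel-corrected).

Step 1 — column means:
  mean(X_1) = (3 + 6 + 5 + 7) / 4 = 21/4 = 5.25
  mean(X_2) = (2 + 7 + 8 + 6) / 4 = 23/4 = 5.75
  mean(X_3) = (1 + 7 + 2 + 2) / 4 = 12/4 = 3

Step 2 — sample covariance S[i,j] = (1/(n-1)) · Σ_k (x_{k,i} - mean_i) · (x_{k,j} - mean_j), with n-1 = 3.
  S[X_1,X_1] = ((-2.25)·(-2.25) + (0.75)·(0.75) + (-0.25)·(-0.25) + (1.75)·(1.75)) / 3 = 8.75/3 = 2.9167
  S[X_1,X_2] = ((-2.25)·(-3.75) + (0.75)·(1.25) + (-0.25)·(2.25) + (1.75)·(0.25)) / 3 = 9.25/3 = 3.0833
  S[X_1,X_3] = ((-2.25)·(-2) + (0.75)·(4) + (-0.25)·(-1) + (1.75)·(-1)) / 3 = 6/3 = 2
  S[X_2,X_2] = ((-3.75)·(-3.75) + (1.25)·(1.25) + (2.25)·(2.25) + (0.25)·(0.25)) / 3 = 20.75/3 = 6.9167
  S[X_2,X_3] = ((-3.75)·(-2) + (1.25)·(4) + (2.25)·(-1) + (0.25)·(-1)) / 3 = 10/3 = 3.3333
  S[X_3,X_3] = ((-2)·(-2) + (4)·(4) + (-1)·(-1) + (-1)·(-1)) / 3 = 22/3 = 7.3333

S is symmetric (S[j,i] = S[i,j]). Assembling:

S = [[2.9167, 3.0833, 2],
 [3.0833, 6.9167, 3.3333],
 [2, 3.3333, 7.3333]]


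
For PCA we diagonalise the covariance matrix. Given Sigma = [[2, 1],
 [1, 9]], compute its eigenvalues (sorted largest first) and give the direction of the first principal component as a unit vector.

Step 1 — characteristic polynomial of 2×2 Sigma:
  det(Sigma - λI) = λ² - trace · λ + det = 0.
  trace = 2 + 9 = 11, det = 2·9 - (1)² = 17.
Step 2 — discriminant:
  Δ = trace² - 4·det = 121 - 68 = 53.
Step 3 — eigenvalues:
  λ = (trace ± √Δ)/2 = (11 ± 7.2801)/2,
  λ_1 = 9.1401,  λ_2 = 1.8599.

Step 4 — unit eigenvector for λ_1: solve (Sigma - λ_1 I)v = 0. First row:
  (2 - 9.1401)·v_x + (1)·v_y = 0, i.e. (-7.1401)·v_x + (1)·v_y = 0,
  so v ∝ (b, λ_1 - a) = (1, 7.1401) = u.
  ||u|| = √((1)² + (7.1401)²) = √(51.9804) ≈ 7.2097,
  v_1 = u/||u|| ≈ (0.1387, 0.9903) (||v_1|| = 1).

λ_1 = 9.1401,  λ_2 = 1.8599;  v_1 ≈ (0.1387, 0.9903)


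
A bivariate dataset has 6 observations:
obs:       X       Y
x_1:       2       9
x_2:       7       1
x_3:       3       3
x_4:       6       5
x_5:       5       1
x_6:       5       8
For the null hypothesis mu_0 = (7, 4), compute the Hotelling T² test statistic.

Step 1 — sample mean vector:
  mean(X) = (2 + 7 + 3 + 6 + 5 + 5) / 6 = 28/6 = 4.6667
  mean(Y) = (9 + 1 + 3 + 5 + 1 + 8) / 6 = 27/6 = 4.5
  x̄ = (4.6667, 4.5),  deviation x̄ - mu_0 = (4.6667, 4.5) - (7, 4) = (-2.3333, 0.5).

Step 2 — sample covariance matrix, S[i,j] = (1/(n-1)) · Σ_k (x_{k,i} - mean_i) · (x_{k,j} - mean_j), divisor n-1 = 5:
  S[X,X] = ((-2.6667)·(-2.6667) + (2.3333)·(2.3333) + (-1.6667)·(-1.6667) + (1.3333)·(1.3333) + (0.3333)·(0.3333) + (0.3333)·(0.3333)) / 5 = 17.3333/5 = 3.4667
  S[X,Y] = ((-2.6667)·(4.5) + (2.3333)·(-3.5) + (-1.6667)·(-1.5) + (1.3333)·(0.5) + (0.3333)·(-3.5) + (0.3333)·(3.5)) / 5 = -17/5 = -3.4
  S[Y,Y] = ((4.5)·(4.5) + (-3.5)·(-3.5) + (-1.5)·(-1.5) + (0.5)·(0.5) + (-3.5)·(-3.5) + (3.5)·(3.5)) / 5 = 59.5/5 = 11.9
  S = [[3.4667, -3.4],
 [-3.4, 11.9]].

Step 3 — invert S. det(S) = 3.4667·11.9 - (-3.4)² = 29.6933.
  S^{-1} = (1/det) · [[d, -b], [-b, a]] = [[0.4008, 0.1145],
 [0.1145, 0.1167]].

Step 4 — quadratic form (x̄ - mu_0)^T · S^{-1} · (x̄ - mu_0):
  S^{-1} · (x̄ - mu_0) = (-0.8779, -0.2088),
  (x̄ - mu_0)^T · [...] = (-2.3333)·(-0.8779) + (0.5)·(-0.2088) = 1.9439.

Step 5 — scale by n: T² = 6 · 1.9439 = 11.6637.

T² ≈ 11.6637


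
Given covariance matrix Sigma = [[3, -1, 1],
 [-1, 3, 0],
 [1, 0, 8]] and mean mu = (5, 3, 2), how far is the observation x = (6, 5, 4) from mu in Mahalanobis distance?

Step 1 — centre the observation: (x - mu) = (1, 2, 2).

Step 2 — invert Sigma (cofactor / det for 3×3, or solve directly):
  Sigma^{-1} = [[0.3934, 0.1311, -0.0492],
 [0.1311, 0.377, -0.0164],
 [-0.0492, -0.0164, 0.1311]].

Step 3 — form the quadratic (x - mu)^T · Sigma^{-1} · (x - mu):
  Sigma^{-1} · (x - mu) = (0.5574, 0.8525, 0.1803).
  (x - mu)^T · [Sigma^{-1} · (x - mu)] = (1)·(0.5574) + (2)·(0.8525) + (2)·(0.1803) = 2.623.

Step 4 — take square root: d = √(2.623) ≈ 1.6196.

d(x, mu) = √(2.623) ≈ 1.6196


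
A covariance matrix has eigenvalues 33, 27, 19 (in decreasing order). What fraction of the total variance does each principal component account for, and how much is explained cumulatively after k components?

Step 1 — total variance = trace(Sigma) = Σ λ_i = 33 + 27 + 19 = 79.

Step 2 — fraction explained by component i = λ_i / Σ λ:
  PC1: 33/79 = 0.4177
  PC2: 27/79 = 0.3418
  PC3: 19/79 = 0.2405

Step 3 — cumulative fraction after k components = (λ_1 + ... + λ_k) / Σ λ:
  k = 1: 33/79 = 0.4177
  k = 2: (33 + 27)/79 = 60/79 = 0.7595
  k = 3: (33 + 27 + 19)/79 = 79/79 = 1

Summary (fraction, with percent):

explained: PC1 0.4177 (41.77%), PC2 0.3418 (34.18%), PC3 0.2405 (24.05%);  cumulative: 0.4177, 0.7595, 1


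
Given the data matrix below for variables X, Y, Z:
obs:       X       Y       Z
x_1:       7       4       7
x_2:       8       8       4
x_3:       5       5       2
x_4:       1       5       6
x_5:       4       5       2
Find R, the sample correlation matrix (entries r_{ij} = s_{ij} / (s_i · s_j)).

Step 1 — column means:
  mean(X) = (7 + 8 + 5 + 1 + 4) / 5 = 25/5 = 5
  mean(Y) = (4 + 8 + 5 + 5 + 5) / 5 = 27/5 = 5.4
  mean(Z) = (7 + 4 + 2 + 6 + 2) / 5 = 21/5 = 4.2

Step 2 — sample variances and covariances s[i,j] = (1/(n-1)) · Σ_k (x_{k,i} - mean_i) · (x_{k,j} - mean_j), with n-1 = 4:
  s[X,X] = ((2)·(2) + (3)·(3) + (0)·(0) + (-4)·(-4) + (-1)·(-1)) / 4 = 30/4 = 7.5
  s[X,Y] = ((2)·(-1.4) + (3)·(2.6) + (0)·(-0.4) + (-4)·(-0.4) + (-1)·(-0.4)) / 4 = 7/4 = 1.75
  s[X,Z] = ((2)·(2.8) + (3)·(-0.2) + (0)·(-2.2) + (-4)·(1.8) + (-1)·(-2.2)) / 4 = 0/4 = 0
  s[Y,Y] = ((-1.4)·(-1.4) + (2.6)·(2.6) + (-0.4)·(-0.4) + (-0.4)·(-0.4) + (-0.4)·(-0.4)) / 4 = 9.2/4 = 2.3
  s[Y,Z] = ((-1.4)·(2.8) + (2.6)·(-0.2) + (-0.4)·(-2.2) + (-0.4)·(1.8) + (-0.4)·(-2.2)) / 4 = -3.4/4 = -0.85
  s[Z,Z] = ((2.8)·(2.8) + (-0.2)·(-0.2) + (-2.2)·(-2.2) + (1.8)·(1.8) + (-2.2)·(-2.2)) / 4 = 20.8/4 = 5.2
  Sample standard deviations s_i = √(s[i,i]):
  s(X) = √(7.5) = 2.7386
  s(Y) = √(2.3) = 1.5166
  s(Z) = √(5.2) = 2.2804

Step 3 — r_{ij} = s_{ij} / (s_i · s_j):
  r[X,X] = 1 (diagonal).
  r[X,Y] = 1.75 / (2.7386 · 1.5166) = 1.75 / 4.1533 = 0.4214
  r[X,Z] = 0 / (2.7386 · 2.2804) = 0 / 6.245 = 0
  r[Y,Y] = 1 (diagonal).
  r[Y,Z] = -0.85 / (1.5166 · 2.2804) = -0.85 / 3.4583 = -0.2458
  r[Z,Z] = 1 (diagonal).

R is symmetric with unit diagonal. Assembling:

R = [[1, 0.4214, 0],
 [0.4214, 1, -0.2458],
 [0, -0.2458, 1]]


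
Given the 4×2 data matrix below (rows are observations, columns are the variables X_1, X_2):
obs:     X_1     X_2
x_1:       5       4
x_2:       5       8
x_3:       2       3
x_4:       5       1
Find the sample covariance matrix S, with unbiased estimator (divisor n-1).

Step 1 — column means:
  mean(X_1) = (5 + 5 + 2 + 5) / 4 = 17/4 = 4.25
  mean(X_2) = (4 + 8 + 3 + 1) / 4 = 16/4 = 4

Step 2 — sample covariance S[i,j] = (1/(n-1)) · Σ_k (x_{k,i} - mean_i) · (x_{k,j} - mean_j), with n-1 = 3.
  S[X_1,X_1] = ((0.75)·(0.75) + (0.75)·(0.75) + (-2.25)·(-2.25) + (0.75)·(0.75)) / 3 = 6.75/3 = 2.25
  S[X_1,X_2] = ((0.75)·(0) + (0.75)·(4) + (-2.25)·(-1) + (0.75)·(-3)) / 3 = 3/3 = 1
  S[X_2,X_2] = ((0)·(0) + (4)·(4) + (-1)·(-1) + (-3)·(-3)) / 3 = 26/3 = 8.6667

S is symmetric (S[j,i] = S[i,j]). Assembling:

S = [[2.25, 1],
 [1, 8.6667]]


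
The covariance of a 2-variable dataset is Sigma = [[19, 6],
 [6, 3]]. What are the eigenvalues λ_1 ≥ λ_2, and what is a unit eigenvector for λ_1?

Step 1 — characteristic polynomial of 2×2 Sigma:
  det(Sigma - λI) = λ² - trace · λ + det = 0.
  trace = 19 + 3 = 22, det = 19·3 - (6)² = 21.
Step 2 — discriminant:
  Δ = trace² - 4·det = 484 - 84 = 400.
Step 3 — eigenvalues:
  λ = (trace ± √Δ)/2 = (22 ± 20)/2,
  λ_1 = 21,  λ_2 = 1.

Step 4 — unit eigenvector for λ_1: solve (Sigma - λ_1 I)v = 0. First row:
  (19 - 21)·v_x + (6)·v_y = 0, i.e. (-2)·v_x + (6)·v_y = 0,
  so v ∝ (b, λ_1 - a) = (6, 2) = u.
  ||u|| = √((6)² + (2)²) = √(40) ≈ 6.3246,
  v_1 = u/||u|| ≈ (0.9487, 0.3162) (||v_1|| = 1).

λ_1 = 21,  λ_2 = 1;  v_1 ≈ (0.9487, 0.3162)


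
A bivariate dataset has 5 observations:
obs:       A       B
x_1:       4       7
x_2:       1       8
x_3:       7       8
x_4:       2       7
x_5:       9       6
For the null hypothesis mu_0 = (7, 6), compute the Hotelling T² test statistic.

Step 1 — sample mean vector:
  mean(A) = (4 + 1 + 7 + 2 + 9) / 5 = 23/5 = 4.6
  mean(B) = (7 + 8 + 8 + 7 + 6) / 5 = 36/5 = 7.2
  x̄ = (4.6, 7.2),  deviation x̄ - mu_0 = (4.6, 7.2) - (7, 6) = (-2.4, 1.2).

Step 2 — sample covariance matrix, S[i,j] = (1/(n-1)) · Σ_k (x_{k,i} - mean_i) · (x_{k,j} - mean_j), divisor n-1 = 4:
  S[A,A] = ((-0.6)·(-0.6) + (-3.6)·(-3.6) + (2.4)·(2.4) + (-2.6)·(-2.6) + (4.4)·(4.4)) / 4 = 45.2/4 = 11.3
  S[A,B] = ((-0.6)·(-0.2) + (-3.6)·(0.8) + (2.4)·(0.8) + (-2.6)·(-0.2) + (4.4)·(-1.2)) / 4 = -5.6/4 = -1.4
  S[B,B] = ((-0.2)·(-0.2) + (0.8)·(0.8) + (0.8)·(0.8) + (-0.2)·(-0.2) + (-1.2)·(-1.2)) / 4 = 2.8/4 = 0.7
  S = [[11.3, -1.4],
 [-1.4, 0.7]].

Step 3 — invert S. det(S) = 11.3·0.7 - (-1.4)² = 5.95.
  S^{-1} = (1/det) · [[d, -b], [-b, a]] = [[0.1176, 0.2353],
 [0.2353, 1.8992]].

Step 4 — quadratic form (x̄ - mu_0)^T · S^{-1} · (x̄ - mu_0):
  S^{-1} · (x̄ - mu_0) = (0, 1.7143),
  (x̄ - mu_0)^T · [...] = (-2.4)·(0) + (1.2)·(1.7143) = 2.0571.

Step 5 — scale by n: T² = 5 · 2.0571 = 10.2857.

T² ≈ 10.2857


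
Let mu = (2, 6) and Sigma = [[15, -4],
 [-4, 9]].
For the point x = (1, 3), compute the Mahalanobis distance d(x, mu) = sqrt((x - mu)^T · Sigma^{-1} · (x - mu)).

Step 1 — centre the observation: (x - mu) = (-1, -3).

Step 2 — invert Sigma. det(Sigma) = 15·9 - (-4)² = 119.
  Sigma^{-1} = (1/det) · [[d, -b], [-b, a]] = [[0.0756, 0.0336],
 [0.0336, 0.1261]].

Step 3 — form the quadratic (x - mu)^T · Sigma^{-1} · (x - mu):
  Sigma^{-1} · (x - mu) = (-0.1765, -0.4118).
  (x - mu)^T · [Sigma^{-1} · (x - mu)] = (-1)·(-0.1765) + (-3)·(-0.4118) = 1.4118.

Step 4 — take square root: d = √(1.4118) ≈ 1.1882.

d(x, mu) = √(1.4118) ≈ 1.1882


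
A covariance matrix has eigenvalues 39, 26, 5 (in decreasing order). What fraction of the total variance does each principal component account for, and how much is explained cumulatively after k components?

Step 1 — total variance = trace(Sigma) = Σ λ_i = 39 + 26 + 5 = 70.

Step 2 — fraction explained by component i = λ_i / Σ λ:
  PC1: 39/70 = 0.5571
  PC2: 26/70 = 0.3714
  PC3: 5/70 = 0.0714

Step 3 — cumulative fraction after k components = (λ_1 + ... + λ_k) / Σ λ:
  k = 1: 39/70 = 0.5571
  k = 2: (39 + 26)/70 = 65/70 = 0.9286
  k = 3: (39 + 26 + 5)/70 = 70/70 = 1

Summary (fraction, with percent):

explained: PC1 0.5571 (55.71%), PC2 0.3714 (37.14%), PC3 0.0714 (7.14%);  cumulative: 0.5571, 0.9286, 1


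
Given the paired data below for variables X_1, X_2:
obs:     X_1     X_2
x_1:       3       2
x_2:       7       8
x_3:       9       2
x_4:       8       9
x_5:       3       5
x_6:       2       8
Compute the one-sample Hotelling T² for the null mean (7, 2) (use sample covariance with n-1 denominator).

Step 1 — sample mean vector:
  mean(X_1) = (3 + 7 + 9 + 8 + 3 + 2) / 6 = 32/6 = 5.3333
  mean(X_2) = (2 + 8 + 2 + 9 + 5 + 8) / 6 = 34/6 = 5.6667
  x̄ = (5.3333, 5.6667),  deviation x̄ - mu_0 = (5.3333, 5.6667) - (7, 2) = (-1.6667, 3.6667).

Step 2 — sample covariance matrix, S[i,j] = (1/(n-1)) · Σ_k (x_{k,i} - mean_i) · (x_{k,j} - mean_j), divisor n-1 = 5:
  S[X_1,X_1] = ((-2.3333)·(-2.3333) + (1.6667)·(1.6667) + (3.6667)·(3.6667) + (2.6667)·(2.6667) + (-2.3333)·(-2.3333) + (-3.3333)·(-3.3333)) / 5 = 45.3333/5 = 9.0667
  S[X_1,X_2] = ((-2.3333)·(-3.6667) + (1.6667)·(2.3333) + (3.6667)·(-3.6667) + (2.6667)·(3.3333) + (-2.3333)·(-0.6667) + (-3.3333)·(2.3333)) / 5 = 1.6667/5 = 0.3333
  S[X_2,X_2] = ((-3.6667)·(-3.6667) + (2.3333)·(2.3333) + (-3.6667)·(-3.6667) + (3.3333)·(3.3333) + (-0.6667)·(-0.6667) + (2.3333)·(2.3333)) / 5 = 49.3333/5 = 9.8667
  S = [[9.0667, 0.3333],
 [0.3333, 9.8667]].

Step 3 — invert S. det(S) = 9.0667·9.8667 - (0.3333)² = 89.3467.
  S^{-1} = (1/det) · [[d, -b], [-b, a]] = [[0.1104, -0.0037],
 [-0.0037, 0.1015]].

Step 4 — quadratic form (x̄ - mu_0)^T · S^{-1} · (x̄ - mu_0):
  S^{-1} · (x̄ - mu_0) = (-0.1977, 0.3783),
  (x̄ - mu_0)^T · [...] = (-1.6667)·(-0.1977) + (3.6667)·(0.3783) = 1.7167.

Step 5 — scale by n: T² = 6 · 1.7167 = 10.3.

T² ≈ 10.3


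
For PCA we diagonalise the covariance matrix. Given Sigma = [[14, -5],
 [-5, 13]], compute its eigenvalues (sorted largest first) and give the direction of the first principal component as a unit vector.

Step 1 — characteristic polynomial of 2×2 Sigma:
  det(Sigma - λI) = λ² - trace · λ + det = 0.
  trace = 14 + 13 = 27, det = 14·13 - (-5)² = 157.
Step 2 — discriminant:
  Δ = trace² - 4·det = 729 - 628 = 101.
Step 3 — eigenvalues:
  λ = (trace ± √Δ)/2 = (27 ± 10.0499)/2,
  λ_1 = 18.5249,  λ_2 = 8.4751.

Step 4 — unit eigenvector for λ_1: solve (Sigma - λ_1 I)v = 0. First row:
  (14 - 18.5249)·v_x + (-5)·v_y = 0, i.e. (-4.5249)·v_x + (-5)·v_y = 0,
  so v ∝ (b, λ_1 - a) = (-5, 4.5249); multiply by -1 so the first entry is positive: u = (5, -4.5249).
  ||u|| = √((5)² + (-4.5249)²) = √(45.4751) ≈ 6.7435,
  v_1 = u/||u|| ≈ (0.7415, -0.671) (||v_1|| = 1).

λ_1 = 18.5249,  λ_2 = 8.4751;  v_1 ≈ (0.7415, -0.671)


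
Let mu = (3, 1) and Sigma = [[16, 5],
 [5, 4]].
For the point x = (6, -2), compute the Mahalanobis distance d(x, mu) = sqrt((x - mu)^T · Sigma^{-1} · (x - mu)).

Step 1 — centre the observation: (x - mu) = (3, -3).

Step 2 — invert Sigma. det(Sigma) = 16·4 - (5)² = 39.
  Sigma^{-1} = (1/det) · [[d, -b], [-b, a]] = [[0.1026, -0.1282],
 [-0.1282, 0.4103]].

Step 3 — form the quadratic (x - mu)^T · Sigma^{-1} · (x - mu):
  Sigma^{-1} · (x - mu) = (0.6923, -1.6154).
  (x - mu)^T · [Sigma^{-1} · (x - mu)] = (3)·(0.6923) + (-3)·(-1.6154) = 6.9231.

Step 4 — take square root: d = √(6.9231) ≈ 2.6312.

d(x, mu) = √(6.9231) ≈ 2.6312


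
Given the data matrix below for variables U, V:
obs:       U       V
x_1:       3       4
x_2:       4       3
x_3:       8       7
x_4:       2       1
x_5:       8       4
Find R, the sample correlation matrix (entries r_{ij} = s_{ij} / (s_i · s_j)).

Step 1 — column means:
  mean(U) = (3 + 4 + 8 + 2 + 8) / 5 = 25/5 = 5
  mean(V) = (4 + 3 + 7 + 1 + 4) / 5 = 19/5 = 3.8

Step 2 — sample variances and covariances s[i,j] = (1/(n-1)) · Σ_k (x_{k,i} - mean_i) · (x_{k,j} - mean_j), with n-1 = 4:
  s[U,U] = ((-2)·(-2) + (-1)·(-1) + (3)·(3) + (-3)·(-3) + (3)·(3)) / 4 = 32/4 = 8
  s[U,V] = ((-2)·(0.2) + (-1)·(-0.8) + (3)·(3.2) + (-3)·(-2.8) + (3)·(0.2)) / 4 = 19/4 = 4.75
  s[V,V] = ((0.2)·(0.2) + (-0.8)·(-0.8) + (3.2)·(3.2) + (-2.8)·(-2.8) + (0.2)·(0.2)) / 4 = 18.8/4 = 4.7
  Sample standard deviations s_i = √(s[i,i]):
  s(U) = √(8) = 2.8284
  s(V) = √(4.7) = 2.1679

Step 3 — r_{ij} = s_{ij} / (s_i · s_j):
  r[U,U] = 1 (diagonal).
  r[U,V] = 4.75 / (2.8284 · 2.1679) = 4.75 / 6.1319 = 0.7746
  r[V,V] = 1 (diagonal).

R is symmetric with unit diagonal. Assembling:

R = [[1, 0.7746],
 [0.7746, 1]]


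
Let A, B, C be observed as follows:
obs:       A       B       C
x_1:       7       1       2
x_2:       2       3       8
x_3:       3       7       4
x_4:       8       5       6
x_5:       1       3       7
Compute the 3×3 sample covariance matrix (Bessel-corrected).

Step 1 — column means:
  mean(A) = (7 + 2 + 3 + 8 + 1) / 5 = 21/5 = 4.2
  mean(B) = (1 + 3 + 7 + 5 + 3) / 5 = 19/5 = 3.8
  mean(C) = (2 + 8 + 4 + 6 + 7) / 5 = 27/5 = 5.4

Step 2 — sample covariance S[i,j] = (1/(n-1)) · Σ_k (x_{k,i} - mean_i) · (x_{k,j} - mean_j), with n-1 = 4.
  S[A,A] = ((2.8)·(2.8) + (-2.2)·(-2.2) + (-1.2)·(-1.2) + (3.8)·(3.8) + (-3.2)·(-3.2)) / 4 = 38.8/4 = 9.7
  S[A,B] = ((2.8)·(-2.8) + (-2.2)·(-0.8) + (-1.2)·(3.2) + (3.8)·(1.2) + (-3.2)·(-0.8)) / 4 = -2.8/4 = -0.7
  S[A,C] = ((2.8)·(-3.4) + (-2.2)·(2.6) + (-1.2)·(-1.4) + (3.8)·(0.6) + (-3.2)·(1.6)) / 4 = -16.4/4 = -4.1
  S[B,B] = ((-2.8)·(-2.8) + (-0.8)·(-0.8) + (3.2)·(3.2) + (1.2)·(1.2) + (-0.8)·(-0.8)) / 4 = 20.8/4 = 5.2
  S[B,C] = ((-2.8)·(-3.4) + (-0.8)·(2.6) + (3.2)·(-1.4) + (1.2)·(0.6) + (-0.8)·(1.6)) / 4 = 2.4/4 = 0.6
  S[C,C] = ((-3.4)·(-3.4) + (2.6)·(2.6) + (-1.4)·(-1.4) + (0.6)·(0.6) + (1.6)·(1.6)) / 4 = 23.2/4 = 5.8

S is symmetric (S[j,i] = S[i,j]). Assembling:

S = [[9.7, -0.7, -4.1],
 [-0.7, 5.2, 0.6],
 [-4.1, 0.6, 5.8]]


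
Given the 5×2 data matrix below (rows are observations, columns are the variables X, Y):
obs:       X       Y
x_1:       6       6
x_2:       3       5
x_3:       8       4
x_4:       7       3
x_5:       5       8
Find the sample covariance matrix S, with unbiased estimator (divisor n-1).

Step 1 — column means:
  mean(X) = (6 + 3 + 8 + 7 + 5) / 5 = 29/5 = 5.8
  mean(Y) = (6 + 5 + 4 + 3 + 8) / 5 = 26/5 = 5.2

Step 2 — sample covariance S[i,j] = (1/(n-1)) · Σ_k (x_{k,i} - mean_i) · (x_{k,j} - mean_j), with n-1 = 4.
  S[X,X] = ((0.2)·(0.2) + (-2.8)·(-2.8) + (2.2)·(2.2) + (1.2)·(1.2) + (-0.8)·(-0.8)) / 4 = 14.8/4 = 3.7
  S[X,Y] = ((0.2)·(0.8) + (-2.8)·(-0.2) + (2.2)·(-1.2) + (1.2)·(-2.2) + (-0.8)·(2.8)) / 4 = -6.8/4 = -1.7
  S[Y,Y] = ((0.8)·(0.8) + (-0.2)·(-0.2) + (-1.2)·(-1.2) + (-2.2)·(-2.2) + (2.8)·(2.8)) / 4 = 14.8/4 = 3.7

S is symmetric (S[j,i] = S[i,j]). Assembling:

S = [[3.7, -1.7],
 [-1.7, 3.7]]


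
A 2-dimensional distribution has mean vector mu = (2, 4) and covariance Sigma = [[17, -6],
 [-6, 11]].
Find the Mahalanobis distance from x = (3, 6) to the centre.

Step 1 — centre the observation: (x - mu) = (1, 2).

Step 2 — invert Sigma. det(Sigma) = 17·11 - (-6)² = 151.
  Sigma^{-1} = (1/det) · [[d, -b], [-b, a]] = [[0.0728, 0.0397],
 [0.0397, 0.1126]].

Step 3 — form the quadratic (x - mu)^T · Sigma^{-1} · (x - mu):
  Sigma^{-1} · (x - mu) = (0.1523, 0.2649).
  (x - mu)^T · [Sigma^{-1} · (x - mu)] = (1)·(0.1523) + (2)·(0.2649) = 0.6821.

Step 4 — take square root: d = √(0.6821) ≈ 0.8259.

d(x, mu) = √(0.6821) ≈ 0.8259


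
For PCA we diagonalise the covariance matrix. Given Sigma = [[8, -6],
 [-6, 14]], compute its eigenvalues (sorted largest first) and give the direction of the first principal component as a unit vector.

Step 1 — characteristic polynomial of 2×2 Sigma:
  det(Sigma - λI) = λ² - trace · λ + det = 0.
  trace = 8 + 14 = 22, det = 8·14 - (-6)² = 76.
Step 2 — discriminant:
  Δ = trace² - 4·det = 484 - 304 = 180.
Step 3 — eigenvalues:
  λ = (trace ± √Δ)/2 = (22 ± 13.4164)/2,
  λ_1 = 17.7082,  λ_2 = 4.2918.

Step 4 — unit eigenvector for λ_1: solve (Sigma - λ_1 I)v = 0. First row:
  (8 - 17.7082)·v_x + (-6)·v_y = 0, i.e. (-9.7082)·v_x + (-6)·v_y = 0,
  so v ∝ (b, λ_1 - a) = (-6, 9.7082); multiply by -1 so the first entry is positive: u = (6, -9.7082).
  ||u|| = √((6)² + (-9.7082)²) = √(130.2492) ≈ 11.4127,
  v_1 = u/||u|| ≈ (0.5257, -0.8507) (||v_1|| = 1).

λ_1 = 17.7082,  λ_2 = 4.2918;  v_1 ≈ (0.5257, -0.8507)


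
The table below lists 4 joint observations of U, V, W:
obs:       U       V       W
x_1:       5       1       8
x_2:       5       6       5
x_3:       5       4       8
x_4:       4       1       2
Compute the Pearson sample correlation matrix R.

Step 1 — column means:
  mean(U) = (5 + 5 + 5 + 4) / 4 = 19/4 = 4.75
  mean(V) = (1 + 6 + 4 + 1) / 4 = 12/4 = 3
  mean(W) = (8 + 5 + 8 + 2) / 4 = 23/4 = 5.75

Step 2 — sample variances and covariances s[i,j] = (1/(n-1)) · Σ_k (x_{k,i} - mean_i) · (x_{k,j} - mean_j), with n-1 = 3:
  s[U,U] = ((0.25)·(0.25) + (0.25)·(0.25) + (0.25)·(0.25) + (-0.75)·(-0.75)) / 3 = 0.75/3 = 0.25
  s[U,V] = ((0.25)·(-2) + (0.25)·(3) + (0.25)·(1) + (-0.75)·(-2)) / 3 = 2/3 = 0.6667
  s[U,W] = ((0.25)·(2.25) + (0.25)·(-0.75) + (0.25)·(2.25) + (-0.75)·(-3.75)) / 3 = 3.75/3 = 1.25
  s[V,V] = ((-2)·(-2) + (3)·(3) + (1)·(1) + (-2)·(-2)) / 3 = 18/3 = 6
  s[V,W] = ((-2)·(2.25) + (3)·(-0.75) + (1)·(2.25) + (-2)·(-3.75)) / 3 = 3/3 = 1
  s[W,W] = ((2.25)·(2.25) + (-0.75)·(-0.75) + (2.25)·(2.25) + (-3.75)·(-3.75)) / 3 = 24.75/3 = 8.25
  Sample standard deviations s_i = √(s[i,i]):
  s(U) = √(0.25) = 0.5
  s(V) = √(6) = 2.4495
  s(W) = √(8.25) = 2.8723

Step 3 — r_{ij} = s_{ij} / (s_i · s_j):
  r[U,U] = 1 (diagonal).
  r[U,V] = 0.6667 / (0.5 · 2.4495) = 0.6667 / 1.2247 = 0.5443
  r[U,W] = 1.25 / (0.5 · 2.8723) = 1.25 / 1.4361 = 0.8704
  r[V,V] = 1 (diagonal).
  r[V,W] = 1 / (2.4495 · 2.8723) = 1 / 7.0356 = 0.1421
  r[W,W] = 1 (diagonal).

R is symmetric with unit diagonal. Assembling:

R = [[1, 0.5443, 0.8704],
 [0.5443, 1, 0.1421],
 [0.8704, 0.1421, 1]]


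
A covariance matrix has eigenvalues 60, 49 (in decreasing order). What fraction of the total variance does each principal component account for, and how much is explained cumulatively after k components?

Step 1 — total variance = trace(Sigma) = Σ λ_i = 60 + 49 = 109.

Step 2 — fraction explained by component i = λ_i / Σ λ:
  PC1: 60/109 = 0.5505
  PC2: 49/109 = 0.4495

Step 3 — cumulative fraction after k components = (λ_1 + ... + λ_k) / Σ λ:
  k = 1: 60/109 = 0.5505
  k = 2: (60 + 49)/109 = 109/109 = 1

Summary (fraction, with percent):

explained: PC1 0.5505 (55.05%), PC2 0.4495 (44.95%);  cumulative: 0.5505, 1


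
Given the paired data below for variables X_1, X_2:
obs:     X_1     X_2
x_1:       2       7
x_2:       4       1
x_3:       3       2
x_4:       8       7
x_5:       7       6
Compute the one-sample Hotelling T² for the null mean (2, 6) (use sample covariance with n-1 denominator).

Step 1 — sample mean vector:
  mean(X_1) = (2 + 4 + 3 + 8 + 7) / 5 = 24/5 = 4.8
  mean(X_2) = (7 + 1 + 2 + 7 + 6) / 5 = 23/5 = 4.6
  x̄ = (4.8, 4.6),  deviation x̄ - mu_0 = (4.8, 4.6) - (2, 6) = (2.8, -1.4).

Step 2 — sample covariance matrix, S[i,j] = (1/(n-1)) · Σ_k (x_{k,i} - mean_i) · (x_{k,j} - mean_j), divisor n-1 = 4:
  S[X_1,X_1] = ((-2.8)·(-2.8) + (-0.8)·(-0.8) + (-1.8)·(-1.8) + (3.2)·(3.2) + (2.2)·(2.2)) / 4 = 26.8/4 = 6.7
  S[X_1,X_2] = ((-2.8)·(2.4) + (-0.8)·(-3.6) + (-1.8)·(-2.6) + (3.2)·(2.4) + (2.2)·(1.4)) / 4 = 11.6/4 = 2.9
  S[X_2,X_2] = ((2.4)·(2.4) + (-3.6)·(-3.6) + (-2.6)·(-2.6) + (2.4)·(2.4) + (1.4)·(1.4)) / 4 = 33.2/4 = 8.3
  S = [[6.7, 2.9],
 [2.9, 8.3]].

Step 3 — invert S. det(S) = 6.7·8.3 - (2.9)² = 47.2.
  S^{-1} = (1/det) · [[d, -b], [-b, a]] = [[0.1758, -0.0614],
 [-0.0614, 0.1419]].

Step 4 — quadratic form (x̄ - mu_0)^T · S^{-1} · (x̄ - mu_0):
  S^{-1} · (x̄ - mu_0) = (0.5784, -0.3708),
  (x̄ - mu_0)^T · [...] = (2.8)·(0.5784) + (-1.4)·(-0.3708) = 2.1386.

Step 5 — scale by n: T² = 5 · 2.1386 = 10.6928.

T² ≈ 10.6928


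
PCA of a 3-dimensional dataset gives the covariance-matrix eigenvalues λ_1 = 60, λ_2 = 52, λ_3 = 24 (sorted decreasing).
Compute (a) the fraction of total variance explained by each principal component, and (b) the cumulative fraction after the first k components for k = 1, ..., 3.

Step 1 — total variance = trace(Sigma) = Σ λ_i = 60 + 52 + 24 = 136.

Step 2 — fraction explained by component i = λ_i / Σ λ:
  PC1: 60/136 = 0.4412
  PC2: 52/136 = 0.3824
  PC3: 24/136 = 0.1765

Step 3 — cumulative fraction after k components = (λ_1 + ... + λ_k) / Σ λ:
  k = 1: 60/136 = 0.4412
  k = 2: (60 + 52)/136 = 112/136 = 0.8235
  k = 3: (60 + 52 + 24)/136 = 136/136 = 1

Summary (fraction, with percent):

explained: PC1 0.4412 (44.12%), PC2 0.3824 (38.24%), PC3 0.1765 (17.65%);  cumulative: 0.4412, 0.8235, 1


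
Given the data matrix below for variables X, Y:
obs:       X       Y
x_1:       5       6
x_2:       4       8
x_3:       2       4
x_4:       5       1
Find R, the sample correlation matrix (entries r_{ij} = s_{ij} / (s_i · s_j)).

Step 1 — column means:
  mean(X) = (5 + 4 + 2 + 5) / 4 = 16/4 = 4
  mean(Y) = (6 + 8 + 4 + 1) / 4 = 19/4 = 4.75

Step 2 — sample variances and covariances s[i,j] = (1/(n-1)) · Σ_k (x_{k,i} - mean_i) · (x_{k,j} - mean_j), with n-1 = 3:
  s[X,X] = ((1)·(1) + (0)·(0) + (-2)·(-2) + (1)·(1)) / 3 = 6/3 = 2
  s[X,Y] = ((1)·(1.25) + (0)·(3.25) + (-2)·(-0.75) + (1)·(-3.75)) / 3 = -1/3 = -0.3333
  s[Y,Y] = ((1.25)·(1.25) + (3.25)·(3.25) + (-0.75)·(-0.75) + (-3.75)·(-3.75)) / 3 = 26.75/3 = 8.9167
  Sample standard deviations s_i = √(s[i,i]):
  s(X) = √(2) = 1.4142
  s(Y) = √(8.9167) = 2.9861

Step 3 — r_{ij} = s_{ij} / (s_i · s_j):
  r[X,X] = 1 (diagonal).
  r[X,Y] = -0.3333 / (1.4142 · 2.9861) = -0.3333 / 4.223 = -0.0789
  r[Y,Y] = 1 (diagonal).

R is symmetric with unit diagonal. Assembling:

R = [[1, -0.0789],
 [-0.0789, 1]]


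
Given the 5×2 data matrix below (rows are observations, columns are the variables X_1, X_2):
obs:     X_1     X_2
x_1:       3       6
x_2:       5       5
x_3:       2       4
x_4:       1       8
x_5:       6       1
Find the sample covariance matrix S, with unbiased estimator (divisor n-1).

Step 1 — column means:
  mean(X_1) = (3 + 5 + 2 + 1 + 6) / 5 = 17/5 = 3.4
  mean(X_2) = (6 + 5 + 4 + 8 + 1) / 5 = 24/5 = 4.8

Step 2 — sample covariance S[i,j] = (1/(n-1)) · Σ_k (x_{k,i} - mean_i) · (x_{k,j} - mean_j), with n-1 = 4.
  S[X_1,X_1] = ((-0.4)·(-0.4) + (1.6)·(1.6) + (-1.4)·(-1.4) + (-2.4)·(-2.4) + (2.6)·(2.6)) / 4 = 17.2/4 = 4.3
  S[X_1,X_2] = ((-0.4)·(1.2) + (1.6)·(0.2) + (-1.4)·(-0.8) + (-2.4)·(3.2) + (2.6)·(-3.8)) / 4 = -16.6/4 = -4.15
  S[X_2,X_2] = ((1.2)·(1.2) + (0.2)·(0.2) + (-0.8)·(-0.8) + (3.2)·(3.2) + (-3.8)·(-3.8)) / 4 = 26.8/4 = 6.7

S is symmetric (S[j,i] = S[i,j]). Assembling:

S = [[4.3, -4.15],
 [-4.15, 6.7]]


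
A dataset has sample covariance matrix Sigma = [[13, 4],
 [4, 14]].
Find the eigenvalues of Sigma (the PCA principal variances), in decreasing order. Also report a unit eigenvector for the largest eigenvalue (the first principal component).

Step 1 — characteristic polynomial of 2×2 Sigma:
  det(Sigma - λI) = λ² - trace · λ + det = 0.
  trace = 13 + 14 = 27, det = 13·14 - (4)² = 166.
Step 2 — discriminant:
  Δ = trace² - 4·det = 729 - 664 = 65.
Step 3 — eigenvalues:
  λ = (trace ± √Δ)/2 = (27 ± 8.0623)/2,
  λ_1 = 17.5311,  λ_2 = 9.4689.

Step 4 — unit eigenvector for λ_1: solve (Sigma - λ_1 I)v = 0. First row:
  (13 - 17.5311)·v_x + (4)·v_y = 0, i.e. (-4.5311)·v_x + (4)·v_y = 0,
  so v ∝ (b, λ_1 - a) = (4, 4.5311) = u.
  ||u|| = √((4)² + (4.5311)²) = √(36.5311) ≈ 6.0441,
  v_1 = u/||u|| ≈ (0.6618, 0.7497) (||v_1|| = 1).

λ_1 = 17.5311,  λ_2 = 9.4689;  v_1 ≈ (0.6618, 0.7497)


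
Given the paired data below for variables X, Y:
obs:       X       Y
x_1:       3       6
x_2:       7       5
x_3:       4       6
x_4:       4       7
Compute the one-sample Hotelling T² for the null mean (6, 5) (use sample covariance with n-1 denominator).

Step 1 — sample mean vector:
  mean(X) = (3 + 7 + 4 + 4) / 4 = 18/4 = 4.5
  mean(Y) = (6 + 5 + 6 + 7) / 4 = 24/4 = 6
  x̄ = (4.5, 6),  deviation x̄ - mu_0 = (4.5, 6) - (6, 5) = (-1.5, 1).

Step 2 — sample covariance matrix, S[i,j] = (1/(n-1)) · Σ_k (x_{k,i} - mean_i) · (x_{k,j} - mean_j), divisor n-1 = 3:
  S[X,X] = ((-1.5)·(-1.5) + (2.5)·(2.5) + (-0.5)·(-0.5) + (-0.5)·(-0.5)) / 3 = 9/3 = 3
  S[X,Y] = ((-1.5)·(0) + (2.5)·(-1) + (-0.5)·(0) + (-0.5)·(1)) / 3 = -3/3 = -1
  S[Y,Y] = ((0)·(0) + (-1)·(-1) + (0)·(0) + (1)·(1)) / 3 = 2/3 = 0.6667
  S = [[3, -1],
 [-1, 0.6667]].

Step 3 — invert S. det(S) = 3·0.6667 - (-1)² = 1.
  S^{-1} = (1/det) · [[d, -b], [-b, a]] = [[0.6667, 1],
 [1, 3]].

Step 4 — quadratic form (x̄ - mu_0)^T · S^{-1} · (x̄ - mu_0):
  S^{-1} · (x̄ - mu_0) = (0, 1.5),
  (x̄ - mu_0)^T · [...] = (-1.5)·(0) + (1)·(1.5) = 1.5.

Step 5 — scale by n: T² = 4 · 1.5 = 6.

T² ≈ 6


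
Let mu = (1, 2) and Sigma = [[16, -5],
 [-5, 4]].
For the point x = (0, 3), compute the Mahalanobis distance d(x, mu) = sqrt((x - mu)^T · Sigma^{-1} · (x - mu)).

Step 1 — centre the observation: (x - mu) = (-1, 1).

Step 2 — invert Sigma. det(Sigma) = 16·4 - (-5)² = 39.
  Sigma^{-1} = (1/det) · [[d, -b], [-b, a]] = [[0.1026, 0.1282],
 [0.1282, 0.4103]].

Step 3 — form the quadratic (x - mu)^T · Sigma^{-1} · (x - mu):
  Sigma^{-1} · (x - mu) = (0.0256, 0.2821).
  (x - mu)^T · [Sigma^{-1} · (x - mu)] = (-1)·(0.0256) + (1)·(0.2821) = 0.2564.

Step 4 — take square root: d = √(0.2564) ≈ 0.5064.

d(x, mu) = √(0.2564) ≈ 0.5064


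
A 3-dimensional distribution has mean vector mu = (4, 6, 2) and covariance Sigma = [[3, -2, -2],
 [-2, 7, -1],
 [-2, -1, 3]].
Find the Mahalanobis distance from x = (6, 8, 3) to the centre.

Step 1 — centre the observation: (x - mu) = (2, 2, 1).

Step 2 — invert Sigma (cofactor / det for 3×3, or solve directly):
  Sigma^{-1} = [[1.6667, 0.6667, 1.3333],
 [0.6667, 0.4167, 0.5833],
 [1.3333, 0.5833, 1.4167]].

Step 3 — form the quadratic (x - mu)^T · Sigma^{-1} · (x - mu):
  Sigma^{-1} · (x - mu) = (6, 2.75, 5.25).
  (x - mu)^T · [Sigma^{-1} · (x - mu)] = (2)·(6) + (2)·(2.75) + (1)·(5.25) = 22.75.

Step 4 — take square root: d = √(22.75) ≈ 4.7697.

d(x, mu) = √(22.75) ≈ 4.7697


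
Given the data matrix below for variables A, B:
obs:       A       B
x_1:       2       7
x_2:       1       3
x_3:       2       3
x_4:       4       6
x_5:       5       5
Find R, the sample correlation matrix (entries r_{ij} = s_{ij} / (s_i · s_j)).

Step 1 — column means:
  mean(A) = (2 + 1 + 2 + 4 + 5) / 5 = 14/5 = 2.8
  mean(B) = (7 + 3 + 3 + 6 + 5) / 5 = 24/5 = 4.8

Step 2 — sample variances and covariances s[i,j] = (1/(n-1)) · Σ_k (x_{k,i} - mean_i) · (x_{k,j} - mean_j), with n-1 = 4:
  s[A,A] = ((-0.8)·(-0.8) + (-1.8)·(-1.8) + (-0.8)·(-0.8) + (1.2)·(1.2) + (2.2)·(2.2)) / 4 = 10.8/4 = 2.7
  s[A,B] = ((-0.8)·(2.2) + (-1.8)·(-1.8) + (-0.8)·(-1.8) + (1.2)·(1.2) + (2.2)·(0.2)) / 4 = 4.8/4 = 1.2
  s[B,B] = ((2.2)·(2.2) + (-1.8)·(-1.8) + (-1.8)·(-1.8) + (1.2)·(1.2) + (0.2)·(0.2)) / 4 = 12.8/4 = 3.2
  Sample standard deviations s_i = √(s[i,i]):
  s(A) = √(2.7) = 1.6432
  s(B) = √(3.2) = 1.7889

Step 3 — r_{ij} = s_{ij} / (s_i · s_j):
  r[A,A] = 1 (diagonal).
  r[A,B] = 1.2 / (1.6432 · 1.7889) = 1.2 / 2.9394 = 0.4082
  r[B,B] = 1 (diagonal).

R is symmetric with unit diagonal. Assembling:

R = [[1, 0.4082],
 [0.4082, 1]]


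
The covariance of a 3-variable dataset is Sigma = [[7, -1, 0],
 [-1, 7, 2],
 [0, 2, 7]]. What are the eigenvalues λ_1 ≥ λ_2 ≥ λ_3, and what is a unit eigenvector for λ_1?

Step 1 — characteristic polynomial p(λ) = det(λI - Sigma) = λ³ - tr·λ² + c_1·λ - det, where tr = trace, c_1 = sum of the principal 2×2 minors, det = det(Sigma):
  tr = 7 + 7 + 7 = 21,
  c_1 = (7·7 - (-1)²) + (7·7 - (0)²) + (7·7 - (2)²) = 48 + 49 + 45 = 142,
  det = 7·(7·7 - (2)²) - (-1)·((-1)·7 - (2)·(0)) + (0)·((-1)·(2) - 7·(0)) = 7·(45) - (-1)·(-7) + (0)·(-2) = 308.
  So p(λ) = λ³ - 21λ² + 142λ - 308.
Step 2 — look for an integer root (rational root theorem: any rational root is an integer divisor of 308). Testing λ = 7:
  p(7) = 343 - 1029 + 994 - 308 = 0  ✓
  Dividing out (λ - 7): p(λ) = (λ - 7)(λ² - 14λ + 44).
Step 3 — remaining eigenvalues from the quadratic λ² - 14λ + 44 = 0:
  Δ = 14² - 4·44 = 196 - 176 = 20,  λ = (14 ± √20)/2 = (14 ± 4.4721)/2 ≈ 9.2361 or 4.7639.
  Sorted: λ_1 = 9.2361,  λ_2 = 7,  λ_3 = 4.7639  (check: sum = 21 = tr ✓).

Step 4 — unit eigenvector for λ_1 ≈ 9.2361: v spans the null space of (Sigma - λ_1 I), whose rows are
  r_1 = (-2.2361, -1, 0),  r_2 = (-1, -2.2361, 2),  r_3 = (0, 2, -2.2361).
  v is orthogonal to every row, so take v ∝ r_1 × r_2 = ((-1)·(2) - (0)·(-2.2361), (0)·(-1) - (-2.2361)·(2), (-2.2361)·(-2.2361) - (-1)·(-1)) ≈ (-2, 4.4721, 4).
  Rescale (multiply by -1 so the first nonzero entry is positive): u = (2, -4.4721, -4).
  ||u|| = √((2)² + (-4.4721)² + (-4)²) = √(40) ≈ 6.3246,  v_1 = u/||u|| ≈ (0.3162, -0.7071, -0.6325) (||v_1|| = 1).

λ_1 = 9.2361,  λ_2 = 7,  λ_3 = 4.7639;  v_1 ≈ (0.3162, -0.7071, -0.6325)


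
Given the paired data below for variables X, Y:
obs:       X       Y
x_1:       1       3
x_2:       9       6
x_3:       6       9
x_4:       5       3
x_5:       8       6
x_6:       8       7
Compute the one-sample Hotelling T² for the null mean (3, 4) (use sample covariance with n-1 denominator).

Step 1 — sample mean vector:
  mean(X) = (1 + 9 + 6 + 5 + 8 + 8) / 6 = 37/6 = 6.1667
  mean(Y) = (3 + 6 + 9 + 3 + 6 + 7) / 6 = 34/6 = 5.6667
  x̄ = (6.1667, 5.6667),  deviation x̄ - mu_0 = (6.1667, 5.6667) - (3, 4) = (3.1667, 1.6667).

Step 2 — sample covariance matrix, S[i,j] = (1/(n-1)) · Σ_k (x_{k,i} - mean_i) · (x_{k,j} - mean_j), divisor n-1 = 5:
  S[X,X] = ((-5.1667)·(-5.1667) + (2.8333)·(2.8333) + (-0.1667)·(-0.1667) + (-1.1667)·(-1.1667) + (1.8333)·(1.8333) + (1.8333)·(1.8333)) / 5 = 42.8333/5 = 8.5667
  S[X,Y] = ((-5.1667)·(-2.6667) + (2.8333)·(0.3333) + (-0.1667)·(3.3333) + (-1.1667)·(-2.6667) + (1.8333)·(0.3333) + (1.8333)·(1.3333)) / 5 = 20.3333/5 = 4.0667
  S[Y,Y] = ((-2.6667)·(-2.6667) + (0.3333)·(0.3333) + (3.3333)·(3.3333) + (-2.6667)·(-2.6667) + (0.3333)·(0.3333) + (1.3333)·(1.3333)) / 5 = 27.3333/5 = 5.4667
  S = [[8.5667, 4.0667],
 [4.0667, 5.4667]].

Step 3 — invert S. det(S) = 8.5667·5.4667 - (4.0667)² = 30.2933.
  S^{-1} = (1/det) · [[d, -b], [-b, a]] = [[0.1805, -0.1342],
 [-0.1342, 0.2828]].

Step 4 — quadratic form (x̄ - mu_0)^T · S^{-1} · (x̄ - mu_0):
  S^{-1} · (x̄ - mu_0) = (0.3477, 0.0462),
  (x̄ - mu_0)^T · [...] = (3.1667)·(0.3477) + (1.6667)·(0.0462) = 1.1781.

Step 5 — scale by n: T² = 6 · 1.1781 = 7.0687.

T² ≈ 7.0687
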